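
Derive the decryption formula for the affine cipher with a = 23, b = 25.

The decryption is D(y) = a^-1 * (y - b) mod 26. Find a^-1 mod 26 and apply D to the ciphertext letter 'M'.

Step 1: Find a^-1, the modular inverse of 23 mod 26.
Step 2: We need 23 * a^-1 = 1 (mod 26).
Step 3: 23 * 17 = 391 = 15 * 26 + 1, so a^-1 = 17.
Step 4: D(y) = 17(y - 25) mod 26.
Step 5: Apply to 'M' (y = 12): D(12) = 17 * (12 - 25) mod 26 = 17 * -13 mod 26 = 13 -> 'N'.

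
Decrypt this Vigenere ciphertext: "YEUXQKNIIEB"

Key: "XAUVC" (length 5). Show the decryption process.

Step 1: Key 'XAUVC' has length 5. Extended key: XAUVCXAUVCX
Step 2: Decrypt each position:
  Y(24) - X(23) = 1 = B
  E(4) - A(0) = 4 = E
  U(20) - U(20) = 0 = A
  X(23) - V(21) = 2 = C
  Q(16) - C(2) = 14 = O
  K(10) - X(23) = 13 = N
  N(13) - A(0) = 13 = N
  I(8) - U(20) = 14 = O
  I(8) - V(21) = 13 = N
  E(4) - C(2) = 2 = C
  B(1) - X(23) = 4 = E
Plaintext: BEACONNONCE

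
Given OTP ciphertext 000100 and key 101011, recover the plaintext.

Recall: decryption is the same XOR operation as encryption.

Step 1: XOR ciphertext with key:
  Ciphertext: 000100
  Key:        101011
  XOR:        101111
Step 2: Plaintext = 101111 = 47 in decimal.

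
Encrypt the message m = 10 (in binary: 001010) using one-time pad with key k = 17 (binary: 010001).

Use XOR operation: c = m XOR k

Step 1: Write out the XOR operation bit by bit:
  Message: 001010
  Key:     010001
  XOR:     011011
Step 2: Convert to decimal: 011011 = 27.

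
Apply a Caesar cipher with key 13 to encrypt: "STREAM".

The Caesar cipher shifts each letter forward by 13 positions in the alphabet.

Step 1: For each letter, shift forward by 13 positions (mod 26).
  S (position 18) -> position (18+13) mod 26 = 5 -> F
  T (position 19) -> position (19+13) mod 26 = 6 -> G
  R (position 17) -> position (17+13) mod 26 = 4 -> E
  E (position 4) -> position (4+13) mod 26 = 17 -> R
  A (position 0) -> position (0+13) mod 26 = 13 -> N
  M (position 12) -> position (12+13) mod 26 = 25 -> Z
Result: FGERNZ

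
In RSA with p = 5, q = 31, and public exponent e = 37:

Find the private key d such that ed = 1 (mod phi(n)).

Step 1: n = 5 * 31 = 155.
Step 2: phi(n) = 4 * 30 = 120.
Step 3: Find d such that 37 * d = 1 (mod 120).
Step 4: d = 37^(-1) mod 120 = 13.
Verification: 37 * 13 = 481 = 4 * 120 + 1.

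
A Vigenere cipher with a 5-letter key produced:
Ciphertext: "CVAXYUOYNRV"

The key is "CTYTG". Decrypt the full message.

Step 1: Key 'CTYTG' has length 5. Extended key: CTYTGCTYTGC
Step 2: Decrypt each position:
  C(2) - C(2) = 0 = A
  V(21) - T(19) = 2 = C
  A(0) - Y(24) = 2 = C
  X(23) - T(19) = 4 = E
  Y(24) - G(6) = 18 = S
  U(20) - C(2) = 18 = S
  O(14) - T(19) = 21 = V
  Y(24) - Y(24) = 0 = A
  N(13) - T(19) = 20 = U
  R(17) - G(6) = 11 = L
  V(21) - C(2) = 19 = T
Plaintext: ACCESSVAULT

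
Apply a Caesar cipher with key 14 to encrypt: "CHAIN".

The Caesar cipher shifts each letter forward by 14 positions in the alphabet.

Step 1: For each letter, shift forward by 14 positions (mod 26).
  C (position 2) -> position (2+14) mod 26 = 16 -> Q
  H (position 7) -> position (7+14) mod 26 = 21 -> V
  A (position 0) -> position (0+14) mod 26 = 14 -> O
  I (position 8) -> position (8+14) mod 26 = 22 -> W
  N (position 13) -> position (13+14) mod 26 = 1 -> B
Result: QVOWB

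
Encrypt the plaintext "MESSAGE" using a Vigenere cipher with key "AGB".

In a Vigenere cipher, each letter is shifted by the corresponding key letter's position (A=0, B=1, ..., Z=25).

Step 1: Repeat key to match plaintext length:
  Plaintext: MESSAGE
  Key:       AGBAGBA
Step 2: Encrypt each letter:
  M(12) + A(0) = (12+0) mod 26 = 12 = M
  E(4) + G(6) = (4+6) mod 26 = 10 = K
  S(18) + B(1) = (18+1) mod 26 = 19 = T
  S(18) + A(0) = (18+0) mod 26 = 18 = S
  A(0) + G(6) = (0+6) mod 26 = 6 = G
  G(6) + B(1) = (6+1) mod 26 = 7 = H
  E(4) + A(0) = (4+0) mod 26 = 4 = E
Ciphertext: MKTSGHE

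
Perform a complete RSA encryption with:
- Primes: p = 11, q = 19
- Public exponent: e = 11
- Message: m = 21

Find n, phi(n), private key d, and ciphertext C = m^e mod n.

Step 1: n = 11 * 19 = 209.
Step 2: phi(n) = (11-1)(19-1) = 10 * 18 = 180.
Step 3: Find d = 11^(-1) mod 180 = 131.
  Verify: 11 * 131 = 1441 = 1 (mod 180).
Step 4: C = 21^11 mod 209 = 186.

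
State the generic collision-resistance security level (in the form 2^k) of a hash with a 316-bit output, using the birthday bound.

Step 1: The birthday paradox gives collision probability ~50% after sqrt(2^n) = 2^(n/2) hashes.
Step 2: For 316-bit output: 2^(316/2) = 2^158.
Step 3: Approximately 2^158 hash computations needed.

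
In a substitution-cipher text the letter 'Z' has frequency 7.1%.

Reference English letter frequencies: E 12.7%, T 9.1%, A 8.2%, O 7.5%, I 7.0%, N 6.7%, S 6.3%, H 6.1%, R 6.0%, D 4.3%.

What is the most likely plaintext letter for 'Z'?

Step 1: The observed frequency is 7.1%.
Step 2: Compare with English frequencies:
  E: 12.7% (difference: 5.6%)
  T: 9.1% (difference: 2.0%)
  A: 8.2% (difference: 1.1%)
  O: 7.5% (difference: 0.4%)
  I: 7.0% (difference: 0.1%) <-- closest
  N: 6.7% (difference: 0.4%)
  S: 6.3% (difference: 0.8%)
  H: 6.1% (difference: 1.0%)
  R: 6.0% (difference: 1.1%)
  D: 4.3% (difference: 2.8%)
Step 3: 'Z' most likely represents 'I' (frequency 7.0%).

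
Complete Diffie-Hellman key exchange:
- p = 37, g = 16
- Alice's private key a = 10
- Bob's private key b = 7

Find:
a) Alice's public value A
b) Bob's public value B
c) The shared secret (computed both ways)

Step 1: A = g^a mod p = 16^10 mod 37 = 16.
Step 2: B = g^b mod p = 16^7 mod 37 = 12.
Step 3: Alice computes s = B^a mod p = 12^10 mod 37 = 12.
Step 4: Bob computes s = A^b mod p = 16^7 mod 37 = 12.
Both sides agree: shared secret = 12.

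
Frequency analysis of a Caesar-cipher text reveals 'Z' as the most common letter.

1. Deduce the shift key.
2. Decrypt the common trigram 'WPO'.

Step 1: In English, 'E' is the most frequent letter (12.7%).
Step 2: The most frequent ciphertext letter is 'Z' (position 25).
Step 3: Shift = (25 - 4) mod 26 = 21.
Step 4: Decrypt 'WPO' by shifting back 21:
  W -> B
  P -> U
  O -> T
Step 5: 'WPO' decrypts to 'BUT'.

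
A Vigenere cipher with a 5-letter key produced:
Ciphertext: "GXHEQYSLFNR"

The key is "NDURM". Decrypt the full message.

Step 1: Key 'NDURM' has length 5. Extended key: NDURMNDURMN
Step 2: Decrypt each position:
  G(6) - N(13) = 19 = T
  X(23) - D(3) = 20 = U
  H(7) - U(20) = 13 = N
  E(4) - R(17) = 13 = N
  Q(16) - M(12) = 4 = E
  Y(24) - N(13) = 11 = L
  S(18) - D(3) = 15 = P
  L(11) - U(20) = 17 = R
  F(5) - R(17) = 14 = O
  N(13) - M(12) = 1 = B
  R(17) - N(13) = 4 = E
Plaintext: TUNNELPROBE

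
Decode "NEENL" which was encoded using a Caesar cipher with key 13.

Step 1: Reverse the shift by subtracting 13 from each letter position.
  N (position 13) -> position (13-13) mod 26 = 0 -> A
  E (position 4) -> position (4-13) mod 26 = 17 -> R
  E (position 4) -> position (4-13) mod 26 = 17 -> R
  N (position 13) -> position (13-13) mod 26 = 0 -> A
  L (position 11) -> position (11-13) mod 26 = 24 -> Y
Decrypted message: ARRAY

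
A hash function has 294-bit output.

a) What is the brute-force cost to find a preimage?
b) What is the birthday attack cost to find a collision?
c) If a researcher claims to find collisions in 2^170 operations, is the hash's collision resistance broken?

Step 1: Preimage resistance requires brute-force of 2^294 operations.
Step 2: Collision resistance (birthday bound) = 2^(294/2) = 2^147.
Step 3: The claimed attack costs 2^170 operations.
Step 4: Since 2^170 >= 2^147, the claimed attack is no faster than the generic birthday attack, so this does not break collision resistance.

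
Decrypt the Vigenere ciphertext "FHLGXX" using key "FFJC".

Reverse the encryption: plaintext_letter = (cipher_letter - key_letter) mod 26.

Step 1: Extend key: FFJCFF
Step 2: Decrypt each letter (c - k) mod 26:
  F(5) - F(5) = (5-5) mod 26 = 0 = A
  H(7) - F(5) = (7-5) mod 26 = 2 = C
  L(11) - J(9) = (11-9) mod 26 = 2 = C
  G(6) - C(2) = (6-2) mod 26 = 4 = E
  X(23) - F(5) = (23-5) mod 26 = 18 = S
  X(23) - F(5) = (23-5) mod 26 = 18 = S
Plaintext: ACCESS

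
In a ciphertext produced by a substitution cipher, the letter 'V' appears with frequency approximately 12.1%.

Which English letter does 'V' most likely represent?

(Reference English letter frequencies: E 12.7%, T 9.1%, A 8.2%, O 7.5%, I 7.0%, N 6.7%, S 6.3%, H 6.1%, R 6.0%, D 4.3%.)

Step 1: The observed frequency is 12.1%.
Step 2: Compare with English frequencies:
  E: 12.7% (difference: 0.6%) <-- closest
  T: 9.1% (difference: 3.0%)
  A: 8.2% (difference: 3.9%)
  O: 7.5% (difference: 4.6%)
  I: 7.0% (difference: 5.1%)
  N: 6.7% (difference: 5.4%)
  S: 6.3% (difference: 5.8%)
  H: 6.1% (difference: 6.0%)
  R: 6.0% (difference: 6.1%)
  D: 4.3% (difference: 7.8%)
Step 3: 'V' most likely represents 'E' (frequency 12.7%).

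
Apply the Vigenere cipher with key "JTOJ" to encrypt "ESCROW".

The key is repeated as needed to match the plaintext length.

Step 1: Repeat key to match plaintext length:
  Plaintext: ESCROW
  Key:       JTOJJT
Step 2: Encrypt each letter:
  E(4) + J(9) = (4+9) mod 26 = 13 = N
  S(18) + T(19) = (18+19) mod 26 = 11 = L
  C(2) + O(14) = (2+14) mod 26 = 16 = Q
  R(17) + J(9) = (17+9) mod 26 = 0 = A
  O(14) + J(9) = (14+9) mod 26 = 23 = X
  W(22) + T(19) = (22+19) mod 26 = 15 = P
Ciphertext: NLQAXP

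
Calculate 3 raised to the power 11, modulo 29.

Step 1: Compute 3^11 mod 29 step by step, reducing modulo 29 at each step.
  3^1 mod 29 = 3
  3^2 mod 29 = (3 * 3) mod 29 = 9
  3^3 mod 29 = (9 * 3) mod 29 = 27
  3^4 mod 29 = (27 * 3) mod 29 = 23
  3^5 mod 29 = (23 * 3) mod 29 = 11
  3^6 mod 29 = (11 * 3) mod 29 = 4
  3^7 mod 29 = (4 * 3) mod 29 = 12
  3^8 mod 29 = (12 * 3) mod 29 = 7
  3^9 mod 29 = (7 * 3) mod 29 = 21
  3^10 mod 29 = (21 * 3) mod 29 = 5
  3^11 mod 29 = (5 * 3) mod 29 = 15
Step 2: Result = 15.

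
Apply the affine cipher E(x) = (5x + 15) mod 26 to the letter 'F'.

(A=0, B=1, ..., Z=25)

Step 1: Convert 'F' to number: x = 5.
Step 2: E(5) = (5 * 5 + 15) mod 26 = 40 mod 26 = 14.
Step 3: Convert 14 back to letter: O.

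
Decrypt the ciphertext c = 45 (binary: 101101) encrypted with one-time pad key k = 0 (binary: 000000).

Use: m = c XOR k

Step 1: XOR ciphertext with key:
  Ciphertext: 101101
  Key:        000000
  XOR:        101101
Step 2: Plaintext = 101101 = 45 in decimal.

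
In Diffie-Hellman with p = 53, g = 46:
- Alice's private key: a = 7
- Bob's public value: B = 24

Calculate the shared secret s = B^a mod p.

Step 1: s = B^a mod p = 24^7 mod 53.
  24^1 mod 53 = 24
  24^2 mod 53 = (24 * 24) mod 53 = 46
  24^3 mod 53 = (46 * 24) mod 53 = 44
  24^4 mod 53 = (44 * 24) mod 53 = 49
  24^5 mod 53 = (49 * 24) mod 53 = 10
  24^6 mod 53 = (10 * 24) mod 53 = 28
  24^7 mod 53 = (28 * 24) mod 53 = 36
Result: shared secret = 36.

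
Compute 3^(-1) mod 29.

Step 1: We need x such that 3 * x = 1 (mod 29).
Step 2: Using the extended Euclidean algorithm or trial:
  3 * 10 = 30 = 1 * 29 + 1.
Step 3: Since 30 mod 29 = 1, the inverse is x = 10.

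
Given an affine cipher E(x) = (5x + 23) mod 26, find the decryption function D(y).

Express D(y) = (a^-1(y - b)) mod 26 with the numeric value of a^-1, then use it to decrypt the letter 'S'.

Step 1: Find a^-1, the modular inverse of 5 mod 26.
Step 2: We need 5 * a^-1 = 1 (mod 26).
Step 3: 5 * 21 = 105 = 4 * 26 + 1, so a^-1 = 21.
Step 4: D(y) = 21(y - 23) mod 26.
Step 5: Apply to 'S' (y = 18): D(18) = 21 * (18 - 23) mod 26 = 21 * -5 mod 26 = 25 -> 'Z'.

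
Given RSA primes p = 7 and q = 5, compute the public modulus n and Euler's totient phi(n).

Step 1: n = p * q = 7 * 5 = 35.
Step 2: phi(n) = (p-1)(q-1) = 6 * 4 = 24.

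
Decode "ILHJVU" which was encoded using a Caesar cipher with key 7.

Step 1: Reverse the shift by subtracting 7 from each letter position.
  I (position 8) -> position (8-7) mod 26 = 1 -> B
  L (position 11) -> position (11-7) mod 26 = 4 -> E
  H (position 7) -> position (7-7) mod 26 = 0 -> A
  J (position 9) -> position (9-7) mod 26 = 2 -> C
  V (position 21) -> position (21-7) mod 26 = 14 -> O
  U (position 20) -> position (20-7) mod 26 = 13 -> N
Decrypted message: BEACON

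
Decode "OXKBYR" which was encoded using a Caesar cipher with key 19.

Step 1: Reverse the shift by subtracting 19 from each letter position.
  O (position 14) -> position (14-19) mod 26 = 21 -> V
  X (position 23) -> position (23-19) mod 26 = 4 -> E
  K (position 10) -> position (10-19) mod 26 = 17 -> R
  B (position 1) -> position (1-19) mod 26 = 8 -> I
  Y (position 24) -> position (24-19) mod 26 = 5 -> F
  R (position 17) -> position (17-19) mod 26 = 24 -> Y
Decrypted message: VERIFY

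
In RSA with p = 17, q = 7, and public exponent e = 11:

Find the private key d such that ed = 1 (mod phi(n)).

Step 1: n = 17 * 7 = 119.
Step 2: phi(n) = 16 * 6 = 96.
Step 3: Find d such that 11 * d = 1 (mod 96).
Step 4: d = 11^(-1) mod 96 = 35.
Verification: 11 * 35 = 385 = 4 * 96 + 1.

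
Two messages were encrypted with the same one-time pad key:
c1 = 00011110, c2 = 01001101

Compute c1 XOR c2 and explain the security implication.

Step 1: c1 XOR c2 = (m1 XOR k) XOR (m2 XOR k).
Step 2: By XOR associativity/commutativity: = m1 XOR m2 XOR k XOR k = m1 XOR m2.
Step 3: 00011110 XOR 01001101 = 01010011 = 83.
Step 4: The key cancels out! An attacker learns m1 XOR m2 = 83, revealing the relationship between plaintexts.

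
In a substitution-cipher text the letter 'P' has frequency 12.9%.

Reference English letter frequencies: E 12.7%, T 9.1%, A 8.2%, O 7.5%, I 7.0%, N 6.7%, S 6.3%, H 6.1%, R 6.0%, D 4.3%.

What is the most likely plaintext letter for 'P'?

Step 1: The observed frequency is 12.9%.
Step 2: Compare with English frequencies:
  E: 12.7% (difference: 0.2%) <-- closest
  T: 9.1% (difference: 3.8%)
  A: 8.2% (difference: 4.7%)
  O: 7.5% (difference: 5.4%)
  I: 7.0% (difference: 5.9%)
  N: 6.7% (difference: 6.2%)
  S: 6.3% (difference: 6.6%)
  H: 6.1% (difference: 6.8%)
  R: 6.0% (difference: 6.9%)
  D: 4.3% (difference: 8.6%)
Step 3: 'P' most likely represents 'E' (frequency 12.7%).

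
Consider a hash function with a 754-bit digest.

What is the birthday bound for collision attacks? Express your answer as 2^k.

Step 1: The birthday paradox gives collision probability ~50% after sqrt(2^n) = 2^(n/2) hashes.
Step 2: For 754-bit output: 2^(754/2) = 2^377.
Step 3: Approximately 2^377 hash computations needed.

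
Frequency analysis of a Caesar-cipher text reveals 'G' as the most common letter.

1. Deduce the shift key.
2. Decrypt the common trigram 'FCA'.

Step 1: In English, 'E' is the most frequent letter (12.7%).
Step 2: The most frequent ciphertext letter is 'G' (position 6).
Step 3: Shift = (6 - 4) mod 26 = 2.
Step 4: Decrypt 'FCA' by shifting back 2:
  F -> D
  C -> A
  A -> Y
Step 5: 'FCA' decrypts to 'DAY'.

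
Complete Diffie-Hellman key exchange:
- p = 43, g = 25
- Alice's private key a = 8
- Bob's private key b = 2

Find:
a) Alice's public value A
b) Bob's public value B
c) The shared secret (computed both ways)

Step 1: A = g^a mod p = 25^8 mod 43 = 40.
Step 2: B = g^b mod p = 25^2 mod 43 = 23.
Step 3: Alice computes s = B^a mod p = 23^8 mod 43 = 9.
Step 4: Bob computes s = A^b mod p = 40^2 mod 43 = 9.
Both sides agree: shared secret = 9.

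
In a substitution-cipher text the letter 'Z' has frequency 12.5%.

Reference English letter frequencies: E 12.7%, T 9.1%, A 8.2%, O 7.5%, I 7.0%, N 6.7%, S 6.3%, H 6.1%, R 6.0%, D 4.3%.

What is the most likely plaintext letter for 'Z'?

Step 1: The observed frequency is 12.5%.
Step 2: Compare with English frequencies:
  E: 12.7% (difference: 0.2%) <-- closest
  T: 9.1% (difference: 3.4%)
  A: 8.2% (difference: 4.3%)
  O: 7.5% (difference: 5.0%)
  I: 7.0% (difference: 5.5%)
  N: 6.7% (difference: 5.8%)
  S: 6.3% (difference: 6.2%)
  H: 6.1% (difference: 6.4%)
  R: 6.0% (difference: 6.5%)
  D: 4.3% (difference: 8.2%)
Step 3: 'Z' most likely represents 'E' (frequency 12.7%).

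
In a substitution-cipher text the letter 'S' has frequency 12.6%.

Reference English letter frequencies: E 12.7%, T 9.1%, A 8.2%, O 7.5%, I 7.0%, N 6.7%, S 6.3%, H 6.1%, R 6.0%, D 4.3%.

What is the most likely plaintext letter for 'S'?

Step 1: The observed frequency is 12.6%.
Step 2: Compare with English frequencies:
  E: 12.7% (difference: 0.1%) <-- closest
  T: 9.1% (difference: 3.5%)
  A: 8.2% (difference: 4.4%)
  O: 7.5% (difference: 5.1%)
  I: 7.0% (difference: 5.6%)
  N: 6.7% (difference: 5.9%)
  S: 6.3% (difference: 6.3%)
  H: 6.1% (difference: 6.5%)
  R: 6.0% (difference: 6.6%)
  D: 4.3% (difference: 8.3%)
Step 3: 'S' most likely represents 'E' (frequency 12.7%).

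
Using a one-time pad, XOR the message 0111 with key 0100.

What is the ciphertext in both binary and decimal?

Step 1: Write out the XOR operation bit by bit:
  Message: 0111
  Key:     0100
  XOR:     0011
Step 2: Convert to decimal: 0011 = 3.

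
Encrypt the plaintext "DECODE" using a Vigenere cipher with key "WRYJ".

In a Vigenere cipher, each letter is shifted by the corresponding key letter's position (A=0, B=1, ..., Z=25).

Step 1: Repeat key to match plaintext length:
  Plaintext: DECODE
  Key:       WRYJWR
Step 2: Encrypt each letter:
  D(3) + W(22) = (3+22) mod 26 = 25 = Z
  E(4) + R(17) = (4+17) mod 26 = 21 = V
  C(2) + Y(24) = (2+24) mod 26 = 0 = A
  O(14) + J(9) = (14+9) mod 26 = 23 = X
  D(3) + W(22) = (3+22) mod 26 = 25 = Z
  E(4) + R(17) = (4+17) mod 26 = 21 = V
Ciphertext: ZVAXZV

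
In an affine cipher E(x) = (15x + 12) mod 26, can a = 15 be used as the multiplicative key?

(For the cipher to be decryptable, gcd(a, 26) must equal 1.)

Step 1: Compute gcd(15, 26).
Step 2: gcd(15, 26) = 1.
Since gcd = 1, 15 is coprime with 26, so it is a valid key.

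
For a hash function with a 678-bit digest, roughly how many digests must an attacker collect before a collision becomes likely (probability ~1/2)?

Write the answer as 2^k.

Step 1: The birthday paradox gives collision probability ~50% after sqrt(2^n) = 2^(n/2) hashes.
Step 2: For 678-bit output: 2^(678/2) = 2^339.
Step 3: Approximately 2^339 hash computations needed.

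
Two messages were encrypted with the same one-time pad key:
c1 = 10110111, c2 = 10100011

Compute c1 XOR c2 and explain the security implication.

Step 1: c1 XOR c2 = (m1 XOR k) XOR (m2 XOR k).
Step 2: By XOR associativity/commutativity: = m1 XOR m2 XOR k XOR k = m1 XOR m2.
Step 3: 10110111 XOR 10100011 = 00010100 = 20.
Step 4: The key cancels out! An attacker learns m1 XOR m2 = 20, revealing the relationship between plaintexts.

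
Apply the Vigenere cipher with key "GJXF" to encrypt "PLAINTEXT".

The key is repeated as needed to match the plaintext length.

Step 1: Repeat key to match plaintext length:
  Plaintext: PLAINTEXT
  Key:       GJXFGJXFG
Step 2: Encrypt each letter:
  P(15) + G(6) = (15+6) mod 26 = 21 = V
  L(11) + J(9) = (11+9) mod 26 = 20 = U
  A(0) + X(23) = (0+23) mod 26 = 23 = X
  I(8) + F(5) = (8+5) mod 26 = 13 = N
  N(13) + G(6) = (13+6) mod 26 = 19 = T
  T(19) + J(9) = (19+9) mod 26 = 2 = C
  E(4) + X(23) = (4+23) mod 26 = 1 = B
  X(23) + F(5) = (23+5) mod 26 = 2 = C
  T(19) + G(6) = (19+6) mod 26 = 25 = Z
Ciphertext: VUXNTCBCZ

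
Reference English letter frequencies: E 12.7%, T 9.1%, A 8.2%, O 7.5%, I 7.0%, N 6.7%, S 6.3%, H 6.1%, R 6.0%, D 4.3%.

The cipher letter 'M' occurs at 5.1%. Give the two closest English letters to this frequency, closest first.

Step 1: Observed frequency of 'M' is 5.1%.
Step 2: Compute distances to each reference frequency and sort:
  D (4.3%): difference = 0.8% <-- BEST
  R (6.0%): difference = 0.9% <-- RUNNER-UP
  H (6.1%): difference = 1.0%
  S (6.3%): difference = 1.2%
  N (6.7%): difference = 1.6%
Step 3: Most likely is 'D' (4.3%, diff 0.8%); second most likely is 'R' (6.0%, diff 0.9%).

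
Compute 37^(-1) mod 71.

Step 1: We need x such that 37 * x = 1 (mod 71).
Step 2: Using the extended Euclidean algorithm or trial:
  37 * 48 = 1776 = 25 * 71 + 1.
Step 3: Since 1776 mod 71 = 1, the inverse is x = 48.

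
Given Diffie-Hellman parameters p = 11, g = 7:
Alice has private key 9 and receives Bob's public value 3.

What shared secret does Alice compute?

Step 1: s = B^a mod p = 3^9 mod 11.
  3^1 mod 11 = 3
  3^2 mod 11 = (3 * 3) mod 11 = 9
  3^3 mod 11 = (9 * 3) mod 11 = 5
  3^4 mod 11 = (5 * 3) mod 11 = 4
  3^5 mod 11 = (4 * 3) mod 11 = 1
  3^6 mod 11 = (1 * 3) mod 11 = 3
  3^7 mod 11 = (3 * 3) mod 11 = 9
  3^8 mod 11 = (9 * 3) mod 11 = 5
  3^9 mod 11 = (5 * 3) mod 11 = 4
Result: shared secret = 4.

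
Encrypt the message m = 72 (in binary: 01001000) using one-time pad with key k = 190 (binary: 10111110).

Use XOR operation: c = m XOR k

Step 1: Write out the XOR operation bit by bit:
  Message: 01001000
  Key:     10111110
  XOR:     11110110
Step 2: Convert to decimal: 11110110 = 246.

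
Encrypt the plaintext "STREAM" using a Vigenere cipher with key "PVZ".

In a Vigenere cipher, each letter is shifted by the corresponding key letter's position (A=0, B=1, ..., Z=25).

Step 1: Repeat key to match plaintext length:
  Plaintext: STREAM
  Key:       PVZPVZ
Step 2: Encrypt each letter:
  S(18) + P(15) = (18+15) mod 26 = 7 = H
  T(19) + V(21) = (19+21) mod 26 = 14 = O
  R(17) + Z(25) = (17+25) mod 26 = 16 = Q
  E(4) + P(15) = (4+15) mod 26 = 19 = T
  A(0) + V(21) = (0+21) mod 26 = 21 = V
  M(12) + Z(25) = (12+25) mod 26 = 11 = L
Ciphertext: HOQTVL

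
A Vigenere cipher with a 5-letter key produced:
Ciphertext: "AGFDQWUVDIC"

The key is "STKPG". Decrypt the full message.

Step 1: Key 'STKPG' has length 5. Extended key: STKPGSTKPGS
Step 2: Decrypt each position:
  A(0) - S(18) = 8 = I
  G(6) - T(19) = 13 = N
  F(5) - K(10) = 21 = V
  D(3) - P(15) = 14 = O
  Q(16) - G(6) = 10 = K
  W(22) - S(18) = 4 = E
  U(20) - T(19) = 1 = B
  V(21) - K(10) = 11 = L
  D(3) - P(15) = 14 = O
  I(8) - G(6) = 2 = C
  C(2) - S(18) = 10 = K
Plaintext: INVOKEBLOCK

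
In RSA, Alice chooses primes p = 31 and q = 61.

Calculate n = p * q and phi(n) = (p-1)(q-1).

Step 1: n = p * q = 31 * 61 = 1891.
Step 2: phi(n) = (p-1)(q-1) = 30 * 60 = 1800.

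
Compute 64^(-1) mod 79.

Step 1: We need x such that 64 * x = 1 (mod 79).
Step 2: Using the extended Euclidean algorithm or trial:
  64 * 21 = 1344 = 17 * 79 + 1.
Step 3: Since 1344 mod 79 = 1, the inverse is x = 21.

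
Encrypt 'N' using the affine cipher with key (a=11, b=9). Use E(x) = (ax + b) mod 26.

Step 1: Convert 'N' to number: x = 13.
Step 2: E(13) = (11 * 13 + 9) mod 26 = 152 mod 26 = 22.
Step 3: Convert 22 back to letter: W.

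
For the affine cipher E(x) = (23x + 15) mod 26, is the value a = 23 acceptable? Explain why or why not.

Step 1: Compute gcd(23, 26).
Step 2: gcd(23, 26) = 1.
Since gcd = 1, 23 is coprime with 26, so it is a valid key.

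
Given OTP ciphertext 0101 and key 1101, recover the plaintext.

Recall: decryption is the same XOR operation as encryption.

Step 1: XOR ciphertext with key:
  Ciphertext: 0101
  Key:        1101
  XOR:        1000
Step 2: Plaintext = 1000 = 8 in decimal.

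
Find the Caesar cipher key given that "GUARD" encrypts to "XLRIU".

Step 1: Compare first letters: G (position 6) -> X (position 23).
Step 2: Shift = (23 - 6) mod 26 = 17.
The shift value is 17.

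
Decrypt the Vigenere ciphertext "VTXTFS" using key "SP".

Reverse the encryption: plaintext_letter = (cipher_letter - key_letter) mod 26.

Step 1: Extend key: SPSPSP
Step 2: Decrypt each letter (c - k) mod 26:
  V(21) - S(18) = (21-18) mod 26 = 3 = D
  T(19) - P(15) = (19-15) mod 26 = 4 = E
  X(23) - S(18) = (23-18) mod 26 = 5 = F
  T(19) - P(15) = (19-15) mod 26 = 4 = E
  F(5) - S(18) = (5-18) mod 26 = 13 = N
  S(18) - P(15) = (18-15) mod 26 = 3 = D
Plaintext: DEFEND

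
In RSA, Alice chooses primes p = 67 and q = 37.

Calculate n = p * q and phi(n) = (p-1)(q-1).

Step 1: n = p * q = 67 * 37 = 2479.
Step 2: phi(n) = (p-1)(q-1) = 66 * 36 = 2376.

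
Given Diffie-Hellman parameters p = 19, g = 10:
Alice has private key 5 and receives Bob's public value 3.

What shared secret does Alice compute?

Step 1: s = B^a mod p = 3^5 mod 19.
  3^1 mod 19 = 3
  3^2 mod 19 = (3 * 3) mod 19 = 9
  3^3 mod 19 = (9 * 3) mod 19 = 8
  3^4 mod 19 = (8 * 3) mod 19 = 5
  3^5 mod 19 = (5 * 3) mod 19 = 15
Result: shared secret = 15.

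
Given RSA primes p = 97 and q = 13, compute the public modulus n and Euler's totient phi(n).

Step 1: n = p * q = 97 * 13 = 1261.
Step 2: phi(n) = (p-1)(q-1) = 96 * 12 = 1152.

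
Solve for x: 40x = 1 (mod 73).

Step 1: We need x such that 40 * x = 1 (mod 73).
Step 2: Using the extended Euclidean algorithm or trial:
  40 * 42 = 1680 = 23 * 73 + 1.
Step 3: Since 1680 mod 73 = 1, the inverse is x = 42.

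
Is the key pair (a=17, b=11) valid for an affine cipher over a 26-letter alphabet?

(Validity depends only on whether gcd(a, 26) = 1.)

Step 1: Compute gcd(17, 26).
Step 2: gcd(17, 26) = 1.
Since gcd = 1, 17 is coprime with 26, so it is a valid key.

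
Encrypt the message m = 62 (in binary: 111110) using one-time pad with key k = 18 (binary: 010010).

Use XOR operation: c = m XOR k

Step 1: Write out the XOR operation bit by bit:
  Message: 111110
  Key:     010010
  XOR:     101100
Step 2: Convert to decimal: 101100 = 44.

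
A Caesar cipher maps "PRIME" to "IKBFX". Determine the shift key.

Step 1: Compare first letters: P (position 15) -> I (position 8).
Step 2: Shift = (8 - 15) mod 26 = 19.
The shift value is 19.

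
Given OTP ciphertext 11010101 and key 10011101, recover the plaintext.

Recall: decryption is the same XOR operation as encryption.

Step 1: XOR ciphertext with key:
  Ciphertext: 11010101
  Key:        10011101
  XOR:        01001000
Step 2: Plaintext = 01001000 = 72 in decimal.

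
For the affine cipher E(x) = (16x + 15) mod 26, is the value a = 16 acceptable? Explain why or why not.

Step 1: Compute gcd(16, 26).
Step 2: gcd(16, 26) = 2.
Since gcd = 2 != 1, 16 shares a common factor with 26, so it cannot be used.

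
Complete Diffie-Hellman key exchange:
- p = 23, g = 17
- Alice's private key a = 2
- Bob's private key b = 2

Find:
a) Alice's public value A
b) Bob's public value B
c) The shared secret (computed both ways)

Step 1: A = g^a mod p = 17^2 mod 23 = 13.
Step 2: B = g^b mod p = 17^2 mod 23 = 13.
Step 3: Alice computes s = B^a mod p = 13^2 mod 23 = 8.
Step 4: Bob computes s = A^b mod p = 13^2 mod 23 = 8.
Both sides agree: shared secret = 8.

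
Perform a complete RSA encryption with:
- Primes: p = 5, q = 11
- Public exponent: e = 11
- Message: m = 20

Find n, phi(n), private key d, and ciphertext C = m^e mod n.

Step 1: n = 5 * 11 = 55.
Step 2: phi(n) = (5-1)(11-1) = 4 * 10 = 40.
Step 3: Find d = 11^(-1) mod 40 = 11.
  Verify: 11 * 11 = 121 = 1 (mod 40).
Step 4: C = 20^11 mod 55 = 20.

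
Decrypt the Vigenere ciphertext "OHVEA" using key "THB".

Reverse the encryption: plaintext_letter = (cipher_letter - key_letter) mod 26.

Step 1: Extend key: THBTH
Step 2: Decrypt each letter (c - k) mod 26:
  O(14) - T(19) = (14-19) mod 26 = 21 = V
  H(7) - H(7) = (7-7) mod 26 = 0 = A
  V(21) - B(1) = (21-1) mod 26 = 20 = U
  E(4) - T(19) = (4-19) mod 26 = 11 = L
  A(0) - H(7) = (0-7) mod 26 = 19 = T
Plaintext: VAULT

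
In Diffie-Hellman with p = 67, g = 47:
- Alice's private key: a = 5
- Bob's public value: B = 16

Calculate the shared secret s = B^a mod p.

Step 1: s = B^a mod p = 16^5 mod 67.
  16^1 mod 67 = 16
  16^2 mod 67 = (16 * 16) mod 67 = 55
  16^3 mod 67 = (55 * 16) mod 67 = 9
  16^4 mod 67 = (9 * 16) mod 67 = 10
  16^5 mod 67 = (10 * 16) mod 67 = 26
Result: shared secret = 26.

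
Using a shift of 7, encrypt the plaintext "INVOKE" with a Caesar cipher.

Step 1: For each letter, shift forward by 7 positions (mod 26).
  I (position 8) -> position (8+7) mod 26 = 15 -> P
  N (position 13) -> position (13+7) mod 26 = 20 -> U
  V (position 21) -> position (21+7) mod 26 = 2 -> C
  O (position 14) -> position (14+7) mod 26 = 21 -> V
  K (position 10) -> position (10+7) mod 26 = 17 -> R
  E (position 4) -> position (4+7) mod 26 = 11 -> L
Result: PUCVRL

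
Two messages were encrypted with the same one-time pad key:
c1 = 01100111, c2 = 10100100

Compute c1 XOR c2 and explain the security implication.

Step 1: c1 XOR c2 = (m1 XOR k) XOR (m2 XOR k).
Step 2: By XOR associativity/commutativity: = m1 XOR m2 XOR k XOR k = m1 XOR m2.
Step 3: 01100111 XOR 10100100 = 11000011 = 195.
Step 4: The key cancels out! An attacker learns m1 XOR m2 = 195, revealing the relationship between plaintexts.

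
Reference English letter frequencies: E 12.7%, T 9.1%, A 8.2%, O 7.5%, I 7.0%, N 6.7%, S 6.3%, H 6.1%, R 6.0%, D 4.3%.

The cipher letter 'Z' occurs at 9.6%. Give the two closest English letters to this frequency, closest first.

Step 1: Observed frequency of 'Z' is 9.6%.
Step 2: Compute distances to each reference frequency and sort:
  T (9.1%): difference = 0.5% <-- BEST
  A (8.2%): difference = 1.4% <-- RUNNER-UP
  O (7.5%): difference = 2.1%
  I (7.0%): difference = 2.6%
  N (6.7%): difference = 2.9%
Step 3: Most likely is 'T' (9.1%, diff 0.5%); second most likely is 'A' (8.2%, diff 1.4%).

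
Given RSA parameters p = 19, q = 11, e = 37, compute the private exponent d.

Step 1: n = 19 * 11 = 209.
Step 2: phi(n) = 18 * 10 = 180.
Step 3: Find d such that 37 * d = 1 (mod 180).
Step 4: d = 37^(-1) mod 180 = 73.
Verification: 37 * 73 = 2701 = 15 * 180 + 1.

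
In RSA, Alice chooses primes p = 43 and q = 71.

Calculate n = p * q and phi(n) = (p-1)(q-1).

Step 1: n = p * q = 43 * 71 = 3053.
Step 2: phi(n) = (p-1)(q-1) = 42 * 70 = 2940.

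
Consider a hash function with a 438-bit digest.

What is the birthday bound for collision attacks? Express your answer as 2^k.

Step 1: The birthday paradox gives collision probability ~50% after sqrt(2^n) = 2^(n/2) hashes.
Step 2: For 438-bit output: 2^(438/2) = 2^219.
Step 3: Approximately 2^219 hash computations needed.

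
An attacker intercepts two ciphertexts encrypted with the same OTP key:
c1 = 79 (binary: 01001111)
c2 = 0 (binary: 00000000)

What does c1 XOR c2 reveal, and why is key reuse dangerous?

Step 1: c1 XOR c2 = (m1 XOR k) XOR (m2 XOR k).
Step 2: By XOR associativity/commutativity: = m1 XOR m2 XOR k XOR k = m1 XOR m2.
Step 3: 01001111 XOR 00000000 = 01001111 = 79.
Step 4: The key cancels out! An attacker learns m1 XOR m2 = 79, revealing the relationship between plaintexts.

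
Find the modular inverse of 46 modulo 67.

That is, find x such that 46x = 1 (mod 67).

Step 1: We need x such that 46 * x = 1 (mod 67).
Step 2: Using the extended Euclidean algorithm or trial:
  46 * 51 = 2346 = 35 * 67 + 1.
Step 3: Since 2346 mod 67 = 1, the inverse is x = 51.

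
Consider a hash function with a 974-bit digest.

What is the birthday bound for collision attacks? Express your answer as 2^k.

Step 1: The birthday paradox gives collision probability ~50% after sqrt(2^n) = 2^(n/2) hashes.
Step 2: For 974-bit output: 2^(974/2) = 2^487.
Step 3: Approximately 2^487 hash computations needed.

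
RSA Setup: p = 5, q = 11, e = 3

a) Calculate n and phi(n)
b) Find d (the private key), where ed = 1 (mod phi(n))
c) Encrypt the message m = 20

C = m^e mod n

Step 1: n = 5 * 11 = 55.
Step 2: phi(n) = (5-1)(11-1) = 4 * 10 = 40.
Step 3: Find d = 3^(-1) mod 40 = 27.
  Verify: 3 * 27 = 81 = 1 (mod 40).
Step 4: C = 20^3 mod 55 = 25.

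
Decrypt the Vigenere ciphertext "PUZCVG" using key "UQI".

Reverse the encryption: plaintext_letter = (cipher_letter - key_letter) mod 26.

Step 1: Extend key: UQIUQI
Step 2: Decrypt each letter (c - k) mod 26:
  P(15) - U(20) = (15-20) mod 26 = 21 = V
  U(20) - Q(16) = (20-16) mod 26 = 4 = E
  Z(25) - I(8) = (25-8) mod 26 = 17 = R
  C(2) - U(20) = (2-20) mod 26 = 8 = I
  V(21) - Q(16) = (21-16) mod 26 = 5 = F
  G(6) - I(8) = (6-8) mod 26 = 24 = Y
Plaintext: VERIFY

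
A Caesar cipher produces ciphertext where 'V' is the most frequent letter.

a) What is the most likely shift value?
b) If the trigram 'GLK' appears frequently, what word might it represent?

Step 1: In English, 'E' is the most frequent letter (12.7%).
Step 2: The most frequent ciphertext letter is 'V' (position 21).
Step 3: Shift = (21 - 4) mod 26 = 17.
Step 4: Decrypt 'GLK' by shifting back 17:
  G -> P
  L -> U
  K -> T
Step 5: 'GLK' decrypts to 'PUT'.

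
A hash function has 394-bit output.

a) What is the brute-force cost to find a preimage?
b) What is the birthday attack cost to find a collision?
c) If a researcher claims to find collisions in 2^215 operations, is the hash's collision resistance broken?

Step 1: Preimage resistance requires brute-force of 2^394 operations.
Step 2: Collision resistance (birthday bound) = 2^(394/2) = 2^197.
Step 3: The claimed attack costs 2^215 operations.
Step 4: Since 2^215 >= 2^197, the claimed attack is no faster than the generic birthday attack, so this does not break collision resistance.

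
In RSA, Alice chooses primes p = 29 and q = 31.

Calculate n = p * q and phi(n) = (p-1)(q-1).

Step 1: n = p * q = 29 * 31 = 899.
Step 2: phi(n) = (p-1)(q-1) = 28 * 30 = 840.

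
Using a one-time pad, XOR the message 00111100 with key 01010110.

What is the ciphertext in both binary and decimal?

Step 1: Write out the XOR operation bit by bit:
  Message: 00111100
  Key:     01010110
  XOR:     01101010
Step 2: Convert to decimal: 01101010 = 106.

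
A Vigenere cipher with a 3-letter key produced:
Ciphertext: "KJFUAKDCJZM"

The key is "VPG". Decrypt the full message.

Step 1: Key 'VPG' has length 3. Extended key: VPGVPGVPGVP
Step 2: Decrypt each position:
  K(10) - V(21) = 15 = P
  J(9) - P(15) = 20 = U
  F(5) - G(6) = 25 = Z
  U(20) - V(21) = 25 = Z
  A(0) - P(15) = 11 = L
  K(10) - G(6) = 4 = E
  D(3) - V(21) = 8 = I
  C(2) - P(15) = 13 = N
  J(9) - G(6) = 3 = D
  Z(25) - V(21) = 4 = E
  M(12) - P(15) = 23 = X
Plaintext: PUZZLEINDEX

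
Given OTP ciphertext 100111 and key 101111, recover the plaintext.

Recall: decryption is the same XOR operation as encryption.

Step 1: XOR ciphertext with key:
  Ciphertext: 100111
  Key:        101111
  XOR:        001000
Step 2: Plaintext = 001000 = 8 in decimal.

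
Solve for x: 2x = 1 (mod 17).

Step 1: We need x such that 2 * x = 1 (mod 17).
Step 2: Using the extended Euclidean algorithm or trial:
  2 * 9 = 18 = 1 * 17 + 1.
Step 3: Since 18 mod 17 = 1, the inverse is x = 9.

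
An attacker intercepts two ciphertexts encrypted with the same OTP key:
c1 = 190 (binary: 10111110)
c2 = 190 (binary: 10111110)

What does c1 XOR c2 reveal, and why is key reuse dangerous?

Step 1: c1 XOR c2 = (m1 XOR k) XOR (m2 XOR k).
Step 2: By XOR associativity/commutativity: = m1 XOR m2 XOR k XOR k = m1 XOR m2.
Step 3: 10111110 XOR 10111110 = 00000000 = 0.
Step 4: The key cancels out! An attacker learns m1 XOR m2 = 0, revealing the relationship between plaintexts.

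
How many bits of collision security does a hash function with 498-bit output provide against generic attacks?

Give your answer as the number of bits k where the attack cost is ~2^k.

Step 1: The hash has a 498-bit output.
Step 2: Collision resistance means it should be infeasible to find any x != y with h(x) = h(y).
By the birthday bound, a generic collision search succeeds after about sqrt(2^498) = 2^(498/2) = 2^249 evaluations.
Step 3: Security level = 249 bits.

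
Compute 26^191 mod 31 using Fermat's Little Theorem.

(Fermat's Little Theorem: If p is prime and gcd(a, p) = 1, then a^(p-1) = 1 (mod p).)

Step 1: Since 31 is prime, by Fermat's Little Theorem: 26^30 = 1 (mod 31).
Step 2: Reduce exponent: 191 mod 30 = 11.
Step 3: So 26^191 = 26^11 (mod 31).
Step 4: 26^11 mod 31 = 6.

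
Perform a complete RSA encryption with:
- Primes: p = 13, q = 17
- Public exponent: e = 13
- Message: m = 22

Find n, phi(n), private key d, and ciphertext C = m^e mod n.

Step 1: n = 13 * 17 = 221.
Step 2: phi(n) = (13-1)(17-1) = 12 * 16 = 192.
Step 3: Find d = 13^(-1) mod 192 = 133.
  Verify: 13 * 133 = 1729 = 1 (mod 192).
Step 4: C = 22^13 mod 221 = 139.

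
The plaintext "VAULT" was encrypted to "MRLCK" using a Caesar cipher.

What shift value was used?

Step 1: Compare first letters: V (position 21) -> M (position 12).
Step 2: Shift = (12 - 21) mod 26 = 17.
The shift value is 17.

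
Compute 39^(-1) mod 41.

Step 1: We need x such that 39 * x = 1 (mod 41).
Step 2: Using the extended Euclidean algorithm or trial:
  39 * 20 = 780 = 19 * 41 + 1.
Step 3: Since 780 mod 41 = 1, the inverse is x = 20.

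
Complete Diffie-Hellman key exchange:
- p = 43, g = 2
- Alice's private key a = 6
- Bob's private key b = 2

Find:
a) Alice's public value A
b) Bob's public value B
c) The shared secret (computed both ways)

Step 1: A = g^a mod p = 2^6 mod 43 = 21.
Step 2: B = g^b mod p = 2^2 mod 43 = 4.
Step 3: Alice computes s = B^a mod p = 4^6 mod 43 = 11.
Step 4: Bob computes s = A^b mod p = 21^2 mod 43 = 11.
Both sides agree: shared secret = 11.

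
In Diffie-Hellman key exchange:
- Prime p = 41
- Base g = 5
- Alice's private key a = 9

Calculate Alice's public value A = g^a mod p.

Step 1: A = g^a mod p = 5^9 mod 41.
  5^1 mod 41 = 5
  5^2 mod 41 = (5 * 5) mod 41 = 25
  5^3 mod 41 = (25 * 5) mod 41 = 2
  5^4 mod 41 = (2 * 5) mod 41 = 10
  5^5 mod 41 = (10 * 5) mod 41 = 9
  5^6 mod 41 = (9 * 5) mod 41 = 4
  5^7 mod 41 = (4 * 5) mod 41 = 20
  5^8 mod 41 = (20 * 5) mod 41 = 18
  5^9 mod 41 = (18 * 5) mod 41 = 8
Result: A = 8.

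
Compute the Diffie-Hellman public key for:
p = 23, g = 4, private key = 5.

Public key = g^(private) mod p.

Step 1: A = g^a mod p = 4^5 mod 23.
  4^1 mod 23 = 4
  4^2 mod 23 = (4 * 4) mod 23 = 16
  4^3 mod 23 = (16 * 4) mod 23 = 18
  4^4 mod 23 = (18 * 4) mod 23 = 3
  4^5 mod 23 = (3 * 4) mod 23 = 12
Result: A = 12.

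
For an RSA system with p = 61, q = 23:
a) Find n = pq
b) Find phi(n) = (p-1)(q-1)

Step 1: n = p * q = 61 * 23 = 1403.
Step 2: phi(n) = (p-1)(q-1) = 60 * 22 = 1320.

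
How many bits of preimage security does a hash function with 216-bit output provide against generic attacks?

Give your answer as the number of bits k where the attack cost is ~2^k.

Step 1: The hash has a 216-bit output.
Step 2: Preimage resistance means: given a digest h(x), it should be infeasible to find any input that hashes to it.
With a 216-bit output there are 2^216 possible digests, so a generic brute-force preimage search costs about 2^216 evaluations.
Step 3: Security level = 216 bits.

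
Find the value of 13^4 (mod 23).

Step 1: Compute 13^4 mod 23 step by step, reducing modulo 23 at each step.
  13^1 mod 23 = 13
  13^2 mod 23 = (13 * 13) mod 23 = 8
  13^3 mod 23 = (8 * 13) mod 23 = 12
  13^4 mod 23 = (12 * 13) mod 23 = 18
Step 2: Result = 18.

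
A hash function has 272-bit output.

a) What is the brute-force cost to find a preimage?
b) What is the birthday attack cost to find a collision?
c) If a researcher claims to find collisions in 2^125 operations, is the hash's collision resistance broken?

Step 1: Preimage resistance requires brute-force of 2^272 operations.
Step 2: Collision resistance (birthday bound) = 2^(272/2) = 2^136.
Step 3: The claimed attack costs 2^125 operations.
Step 4: Since 2^125 < 2^136, the claimed attack beats the generic birthday bound, so collision resistance is broken.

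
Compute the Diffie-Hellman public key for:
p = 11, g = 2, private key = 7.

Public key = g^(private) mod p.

Step 1: A = g^a mod p = 2^7 mod 11.
  2^1 mod 11 = 2
  2^2 mod 11 = (2 * 2) mod 11 = 4
  2^3 mod 11 = (4 * 2) mod 11 = 8
  2^4 mod 11 = (8 * 2) mod 11 = 5
  2^5 mod 11 = (5 * 2) mod 11 = 10
  2^6 mod 11 = (10 * 2) mod 11 = 9
  2^7 mod 11 = (9 * 2) mod 11 = 7
Result: A = 7.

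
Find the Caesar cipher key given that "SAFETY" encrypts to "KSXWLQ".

Step 1: Compare first letters: S (position 18) -> K (position 10).
Step 2: Shift = (10 - 18) mod 26 = 18.
The shift value is 18.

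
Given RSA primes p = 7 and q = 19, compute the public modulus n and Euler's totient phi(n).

Step 1: n = p * q = 7 * 19 = 133.
Step 2: phi(n) = (p-1)(q-1) = 6 * 18 = 108.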